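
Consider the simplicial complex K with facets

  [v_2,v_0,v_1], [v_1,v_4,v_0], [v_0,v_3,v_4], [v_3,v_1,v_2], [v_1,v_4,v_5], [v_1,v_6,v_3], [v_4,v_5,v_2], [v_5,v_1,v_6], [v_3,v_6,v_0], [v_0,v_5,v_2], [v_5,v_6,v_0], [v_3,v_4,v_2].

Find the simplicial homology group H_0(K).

H_0 = Z.

Fix the vertex order v_0 < v_1 < v_2 < v_3 < v_4 < v_5 < v_6 and write every simplex with vertices in increasing order. Then dim K = 2 and the simplices of K are:

  0-simplices (7): [v_0], [v_1], [v_2], [v_3], [v_4], [v_5], [v_6]
  1-simplices (18): (18 of them)
  2-simplices (12): (12 of them)

Hence C_0 ≅ Z^7, C_1 ≅ Z^18, C_2 ≅ Z^12.

∂_1: C_1 → C_0 is given by ∂[p,q] = [q] − [p]. For instance
  ∂[v_1,v_3] = [v_3] − [v_1].
As a 7×18 matrix over Z this has rank 6, with invariant factors (1,1,1,1,1,1).

Boundary ∂_2: C_2 → C_1 acts by ∂[p,q,r] = [q,r] − [p,r] + [p,q]. For instance
  ∂[v_0,v_3,v_4] = [v_3,v_4] − [v_0,v_4] + [v_0,v_3],
  ∂[v_0,v_5,v_6] = [v_5,v_6] − [v_0,v_6] + [v_0,v_5].
As a 18×12 matrix over Z this has rank 12, with invariant factors (1,1,1,1,1,1,1,1,1,1,1,2).

Reading off H_k = ker ∂_k / im ∂_{k+1}:

  H_0: rank C_0 − rank ∂_1 = 7 − 6 = 1, and the invariant factors of ∂_1 are all 1, so H_0 = Z.

(K is a triangulation of the real projective plane RP^2.)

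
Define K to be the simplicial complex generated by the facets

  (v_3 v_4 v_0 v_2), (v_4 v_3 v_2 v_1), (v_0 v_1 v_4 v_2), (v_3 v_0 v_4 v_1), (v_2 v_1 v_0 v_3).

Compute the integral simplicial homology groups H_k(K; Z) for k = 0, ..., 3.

Fix the vertex order v_0 < v_1 < v_2 < v_3 < v_4 and write every simplex with vertices in increasing order. Then dim K = 3 and the simplices of K are:

  0-simplices (5): [v_0], [v_1], [v_2], [v_3], [v_4]
  1-simplices (10): [v_0,v_1], [v_0,v_2], [v_0,v_3], [v_0,v_4], [v_1,v_2], [v_1,v_3], [v_1,v_4], [v_2,v_3], [v_2,v_4], [v_3,v_4]
  2-simplices (10): [v_0,v_1,v_2], [v_0,v_1,v_3], [v_0,v_1,v_4], [v_0,v_2,v_3], [v_0,v_2,v_4], [v_0,v_3,v_4], [v_1,v_2,v_3], [v_1,v_2,v_4], [v_1,v_3,v_4], [v_2,v_3,v_4]
  3-simplices (5): [v_0,v_1,v_2,v_3], [v_0,v_1,v_2,v_4], [v_0,v_1,v_3,v_4], [v_0,v_2,v_3,v_4], [v_1,v_2,v_3,v_4]

so the chain groups are C_0 ≅ Z^5, C_1 ≅ Z^10, C_2 ≅ Z^10, C_3 ≅ Z^5.

Boundary ∂_1: C_1 → C_0 sends each edge [p,q] (with p < q) to q − p. For instance
  ∂[v_0,v_1] = [v_1] − [v_0].
The resulting 5×10 matrix has rank 4, and its Smith normal form has invariant factors (1,1,1,1).

Boundary ∂_2: C_2 → C_1 acts by ∂[p,q,r] = [q,r] − [p,r] + [p,q]. For instance
  ∂[v_0,v_1,v_3] = [v_1,v_3] − [v_0,v_3] + [v_0,v_1],
  ∂[v_0,v_2,v_3] = [v_2,v_3] − [v_0,v_3] + [v_0,v_2].
The resulting 10×10 matrix has rank 6, and its Smith normal form has invariant factors (1,1,1,1,1,1).

The boundary map ∂_3: C_3 → C_2 sends each 3-simplex σ to the alternating sum Σ_i (−1)^i (σ with its i-th vertex removed). For instance
  ∂[v_0,v_1,v_2,v_3] = [v_1,v_2,v_3] − [v_0,v_2,v_3] + [v_0,v_1,v_3] − [v_0,v_1,v_2],
  ∂[v_0,v_1,v_3,v_4] = [v_1,v_3,v_4] − [v_0,v_3,v_4] + [v_0,v_1,v_4] − [v_0,v_1,v_3].
This gives a 10×5 integer matrix of rank 4; reducing to Smith normal form yields diagonal entries (1,1,1,1).

From H_k ≅ ker(∂_k) / im(∂_{k+1}) we obtain:

  H_0: rank C_0 − rank ∂_1 = 5 − 4 = 1, and the invariant factors of ∂_1 are all 1, so H_0 ≅ Z.
  H_1: rank ker ∂_1 − rank ∂_2 = (10 − 4) − 6 = 0, and the invariant factors of ∂_2 are all 1, so H_1 ≅ 0.
  H_2: rank ker ∂_2 − rank ∂_3 = (10 − 6) − 4 = 0, and the invariant factors of ∂_3 are all 1, so H_2 ≅ 0.
  H_3: rank ker ∂_3 − rank ∂_4 = (5 − 4) − 0 = 1, and there is no ∂_4, so H_3 ≅ Z.

H_0 = Z,  H_1 = 0,  H_2 = 0,  H_3 = Z.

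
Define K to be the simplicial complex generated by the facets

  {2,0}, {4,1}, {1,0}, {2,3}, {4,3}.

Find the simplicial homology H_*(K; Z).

H_0 = Z,  H_1 = Z.

K has 5 vertices, 5 edges.
rank ∂_0 = 0, rank ∂_1 = 4 ⇒ b_0 = 5 − 0 − 4 = 1; all invariant factors of ∂_1 are 1 so no torsion. So H_0 = Z.
rank ∂_1 = 4, rank ∂_2 = 0 ⇒ b_1 = 5 − 4 − 0 = 1. So H_1 = Z.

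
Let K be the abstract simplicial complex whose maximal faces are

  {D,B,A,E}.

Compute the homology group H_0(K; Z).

We work with the vertex ordering A < B < D < E. The simplices of K, each written with vertices in increasing order, are:

  0-simplices (4): A, B, D, E
  1-simplices (6): AB, AD, AE, BD, BE, DE
  2-simplices (4): ABD, ABE, ADE, BDE
  3-simplices (1): ABDE

Hence C_0 ≅ Z^4, C_1 ≅ Z^6, C_2 ≅ Z^4, C_3 ≅ Z^1.

The boundary map ∂_1: C_1 → C_0 is given by ∂[p,q] = [q] − [p]. For instance
  ∂BD = D − B.
The resulting 4×6 matrix has rank 3, and its Smith normal form has invariant factors (1,1,1).

∂_2: C_2 → C_1 acts by ∂[p,q,r] = [q,r] − [p,r] + [p,q]. For instance
  ∂ADE = DE − AE + AD,
  ∂BDE = DE − BE + BD.
The resulting 6×4 matrix has rank 3, and its Smith normal form has invariant factors (1,1,1).

∂_3: C_3 → C_2 sends each 3-simplex σ to the alternating sum Σ_i (−1)^i (σ with its i-th vertex removed). For instance
  ∂ABDE = BDE − ADE + ABE − ABD.
The 4×1 boundary matrix has rank 1 and Smith normal form diag(1).

Reading off H_k = ker ∂_k / im ∂_{k+1}:

  H_0: rank C_0 − rank ∂_1 = 4 − 3 = 1, and the invariant factors of ∂_1 are all 1, so H_0 ≅ Z.

(K is a triangulation of the 3-simplex.)

H_0 ≅ Z.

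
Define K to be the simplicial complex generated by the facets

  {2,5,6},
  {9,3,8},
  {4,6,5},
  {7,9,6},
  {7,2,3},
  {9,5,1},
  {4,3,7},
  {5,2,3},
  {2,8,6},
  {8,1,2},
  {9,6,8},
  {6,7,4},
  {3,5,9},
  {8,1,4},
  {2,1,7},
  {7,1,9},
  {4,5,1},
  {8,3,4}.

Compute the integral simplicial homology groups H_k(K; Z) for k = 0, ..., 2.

H_0 = Z,  H_1 = Z^2,  H_2 = Z.

K has 9 vertices, 27 edges, 18 triangles.
rank ∂_0 = 0, rank ∂_1 = 8 ⇒ b_0 = 9 − 0 − 8 = 1; all invariant factors of ∂_1 are 1 so no torsion. So H_0 = Z.
rank ∂_1 = 8, rank ∂_2 = 17 ⇒ b_1 = 27 − 8 − 17 = 2; all invariant factors of ∂_2 are 1 so no torsion. So H_1 = Z^2.
rank ∂_2 = 17, rank ∂_3 = 0 ⇒ b_2 = 18 − 17 − 0 = 1. So H_2 = Z.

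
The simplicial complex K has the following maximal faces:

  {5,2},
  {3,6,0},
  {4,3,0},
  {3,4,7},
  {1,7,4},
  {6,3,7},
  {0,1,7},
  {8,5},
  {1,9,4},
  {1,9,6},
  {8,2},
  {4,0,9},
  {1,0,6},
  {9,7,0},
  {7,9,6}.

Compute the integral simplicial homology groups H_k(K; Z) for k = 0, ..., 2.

Order the vertices as 0 < 1 < 2 < 3 < 4 < 5 < 6 < 7 < 8 < 9. Listing each simplex with vertices in this order, K has dimension 2 with simplices:

  0-simplices (10): [0], [1], [2], [3], [4], [5], [6], [7], [8], [9]
  1-simplices (21): [0,1], [0,3], [0,4], [0,6], [0,7], [0,9], [1,4], [1,6], [1,7], [1,9], [2,5], [2,8], [3,4], [3,6], [3,7], [4,7], [4,9], [5,8], [6,7], [6,9], [7,9]
  2-simplices (12): [0,1,6], [0,1,7], [0,3,4], [0,3,6], [0,4,9], [0,7,9], [1,4,7], [1,4,9], [1,6,9], [3,4,7], [3,6,7], [6,7,9]

giving chain groups C_0 ≅ Z^10, C_1 ≅ Z^21, C_2 ≅ Z^12.

Boundary ∂_1: C_1 → C_0 maps an edge to its endpoints' difference, ∂[p,q] = q − p.
The 10×21 boundary matrix has rank 8 and Smith normal form diag(1,1,1,1,1,1,1,1).

∂_2: C_2 → C_1 sends each 2-simplex [p,q,r] to [q,r] − [p,r] + [p,q]. For instance
  ∂[0,3,4] = [3,4] − [0,4] + [0,3],
  ∂[0,1,7] = [1,7] − [0,7] + [0,1].
This gives a 21×12 integer matrix of rank 12; reducing to Smith normal form yields diagonal entries (1,1,1,1,1,1,1,1,1,1,1,2).

From H_k ≅ ker(∂_k) / im(∂_{k+1}) we obtain:

  H_0: rank C_0 − rank ∂_1 = 10 − 8 = 2, and the invariant factors of ∂_1 are all 1, so H_0 ≅ Z^2.
  H_1: rank ker ∂_1 − rank ∂_2 = (21 − 8) − 12 = 1, and ∂_2 has invariant factor 2 > 1, so H_1 ≅ Z × Z/2.
  H_2: rank ker ∂_2 − rank ∂_3 = (12 − 12) − 0 = 0, and there is no ∂_3, so H_2 ≅ 0.

(K is a triangulation of the disjoint union of the real projective plane RP^2 and the circle S^1.)

H_0 ≅ Z^2,  H_1 ≅ Z × Z/2,  H_2 = 0.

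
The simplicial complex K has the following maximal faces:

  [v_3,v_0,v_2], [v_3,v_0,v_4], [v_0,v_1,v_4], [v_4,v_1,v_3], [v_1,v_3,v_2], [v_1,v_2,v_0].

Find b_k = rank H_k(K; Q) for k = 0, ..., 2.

Take the total order v_0 < v_1 < v_2 < v_3 < v_4 on the vertex set. Then K (dimension 2) consists of the simplices:

  0-simplices (5): [v_0], [v_1], [v_2], [v_3], [v_4]
  1-simplices (9): [v_0,v_1], [v_0,v_2], [v_0,v_3], [v_0,v_4], [v_1,v_2], [v_1,v_3], [v_1,v_4], [v_2,v_3], [v_3,v_4]
  2-simplices (6): [v_0,v_1,v_2], [v_0,v_1,v_4], [v_0,v_2,v_3], [v_0,v_3,v_4], [v_1,v_2,v_3], [v_1,v_3,v_4]

Hence C_0 ≅ Z^5, C_1 ≅ Z^9, C_2 ≅ Z^6.

The boundary map ∂_1: C_1 → C_0 sends each edge [p,q] (with p < q) to q − p.
This gives a 5×9 integer matrix of rank 4; reducing to Smith normal form yields diagonal entries (1,1,1,1).

∂_2: C_2 → C_1 acts by ∂[p,q,r] = [q,r] − [p,r] + [p,q]. For instance
  ∂[v_1,v_2,v_3] = [v_2,v_3] − [v_1,v_3] + [v_1,v_2],
  ∂[v_0,v_3,v_4] = [v_3,v_4] − [v_0,v_4] + [v_0,v_3].
This gives a 9×6 integer matrix of rank 5; reducing to Smith normal form yields diagonal entries (1,1,1,1,1).

From H_k ≅ ker(∂_k) / im(∂_{k+1}) we obtain:

  H_0: rank C_0 − rank ∂_1 = 5 − 4 = 1, and the invariant factors of ∂_1 are all 1, so H_0 ≅ Z.
  H_1: rank ker ∂_1 − rank ∂_2 = (9 − 4) − 5 = 0, and the invariant factors of ∂_2 are all 1, so H_1 ≅ 0.
  H_2: rank ker ∂_2 − rank ∂_3 = (6 − 5) − 0 = 1, and there is no ∂_3, so H_2 ≅ Z.

As a check, the Euler characteristic is 5 − 9 + 6 = 2, which agrees with 1 − 0 + 1 = 2.

Hence the Betti numbers are b_0 = 1, b_1 = 0, b_2 = 1.

b_0 = 1, b_1 = 0, b_2 = 1.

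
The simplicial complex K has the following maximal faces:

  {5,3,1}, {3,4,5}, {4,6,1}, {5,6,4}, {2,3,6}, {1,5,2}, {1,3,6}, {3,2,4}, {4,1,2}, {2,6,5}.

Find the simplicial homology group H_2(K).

H_2 ≅ 0.

Take the total order 1 < 2 < 3 < 4 < 5 < 6 on the vertex set. Then K (dimension 2) consists of the simplices:

  0-simplices (6): [1], [2], [3], [4], [5], [6]
  1-simplices (15): [1,2], [1,3], [1,4], [1,5], [1,6], [2,3], [2,4], [2,5], [2,6], [3,4], [3,5], [3,6], [4,5], [4,6], [5,6]
  2-simplices (10): [1,2,4], [1,2,5], [1,3,5], [1,3,6], [1,4,6], [2,3,4], [2,3,6], [2,5,6], [3,4,5], [4,5,6]

giving chain groups C_0 ≅ Z^6, C_1 ≅ Z^15, C_2 ≅ Z^10.

The boundary map ∂_1: C_1 → C_0 maps an edge to its endpoints' difference, ∂[p,q] = q − p. For instance
  ∂[3,4] = [4] − [3].
The resulting 6×15 matrix has rank 5, and its Smith normal form has invariant factors (1,1,1,1,1).

∂_2: C_2 → C_1 maps a triangle to the signed sum of its edges. For instance
  ∂[2,3,4] = [3,4] − [2,4] + [2,3],
  ∂[1,3,5] = [3,5] − [1,5] + [1,3].
As a 15×10 matrix over Z this has rank 10, with invariant factors (1,1,1,1,1,1,1,1,1,2).

From H_k ≅ ker(∂_k) / im(∂_{k+1}) we obtain:

  H_2: rank ker ∂_2 − rank ∂_3 = (10 − 10) − 0 = 0, and there is no ∂_3, so H_2 = 0.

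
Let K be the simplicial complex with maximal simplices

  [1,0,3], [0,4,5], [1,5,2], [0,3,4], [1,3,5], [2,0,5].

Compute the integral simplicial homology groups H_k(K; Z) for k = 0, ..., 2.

H_0 ≅ Z,  H_1 ≅ Z,  H_2 = 0.

Order the vertices as 0 < 1 < 2 < 3 < 4 < 5. Listing each simplex with vertices in this order, K has dimension 2 with simplices:

  0-simplices (6): [0], [1], [2], [3], [4], [5]
  1-simplices (12): [0,1], [0,2], [0,3], [0,4], [0,5], [1,2], [1,3], [1,5], [2,5], [3,4], [3,5], [4,5]
  2-simplices (6): [0,1,3], [0,2,5], [0,3,4], [0,4,5], [1,2,5], [1,3,5]

so the chain groups are C_0 ≅ Z^6, C_1 ≅ Z^12, C_2 ≅ Z^6.

The boundary map ∂_1: C_1 → C_0 sends each edge [p,q] (with p < q) to q − p.
The 6×12 boundary matrix has rank 5 and Smith normal form diag(1,1,1,1,1).

The boundary map ∂_2: C_2 → C_1 acts by ∂[p,q,r] = [q,r] − [p,r] + [p,q]. For instance
  ∂[0,1,3] = [1,3] − [0,3] + [0,1],
  ∂[0,4,5] = [4,5] − [0,5] + [0,4].
The 12×6 boundary matrix has rank 6 and Smith normal form diag(1,1,1,1,1,1).

Reading off H_k = ker ∂_k / im ∂_{k+1}:

  H_0: rank C_0 − rank ∂_1 = 6 − 5 = 1, and the invariant factors of ∂_1 are all 1, so H_0 = Z.
  H_1: rank ker ∂_1 − rank ∂_2 = (12 − 5) − 6 = 1, and the invariant factors of ∂_2 are all 1, so H_1 = Z.
  H_2: rank ker ∂_2 − rank ∂_3 = (6 − 6) − 0 = 0, and there is no ∂_3, so H_2 = 0.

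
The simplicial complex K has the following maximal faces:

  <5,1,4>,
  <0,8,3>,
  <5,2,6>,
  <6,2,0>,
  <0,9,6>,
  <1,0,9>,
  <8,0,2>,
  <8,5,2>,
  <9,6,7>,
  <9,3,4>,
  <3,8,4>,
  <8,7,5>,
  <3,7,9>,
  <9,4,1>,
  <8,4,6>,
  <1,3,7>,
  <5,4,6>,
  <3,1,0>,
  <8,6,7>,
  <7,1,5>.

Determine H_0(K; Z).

H_0 ≅ Z.

We work with the vertex ordering 0 < 1 < 2 < 3 < 4 < 5 < 6 < 7 < 8 < 9. The simplices of K, each written with vertices in increasing order, are:

  0-simplices (10): [0], [1], [2], [3], [4], [5], [6], [7], [8], [9]
  1-simplices (30): (30 of them)
  2-simplices (20): (20 of them)

Hence C_0 ≅ Z^10, C_1 ≅ Z^30, C_2 ≅ Z^20.

The boundary map ∂_1: C_1 → C_0 maps an edge to its endpoints' difference, ∂[p,q] = q − p.
The 10×30 boundary matrix has rank 9 and Smith normal form diag(1,1,1,1,1,1,1,1,1).

Boundary ∂_2: C_2 → C_1 acts by ∂[p,q,r] = [q,r] − [p,r] + [p,q]. For instance
  ∂[5,7,8] = [7,8] − [5,8] + [5,7],
  ∂[3,4,8] = [4,8] − [3,8] + [3,4].
As a 30×20 matrix over Z this has rank 20, with invariant factors (1,1,1,1,1,1,1,1,1,1,1,1,1,1,1,1,1,1,1,2).

From H_k ≅ ker(∂_k) / im(∂_{k+1}) we obtain:

  H_0: rank C_0 − rank ∂_1 = 10 − 9 = 1, and the invariant factors of ∂_1 are all 1, so H_0 = Z.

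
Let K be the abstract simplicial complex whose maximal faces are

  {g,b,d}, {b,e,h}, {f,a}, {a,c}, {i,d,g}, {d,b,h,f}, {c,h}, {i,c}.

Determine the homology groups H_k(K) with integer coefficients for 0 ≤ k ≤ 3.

H_0 ≅ Z,  H_1 ≅ Z^2,  H_2 = 0,  H_3 = 0.

Take the total order a < b < c < d < e < f < g < h < i on the vertex set. Then K (dimension 3) consists of the simplices:

  0-simplices (9): a, b, c, d, e, f, g, h, i
  1-simplices (16): ac, af, bd, be, bf, bg, bh, ch, ci, df, dg, dh, di, eh, fh, gi
  2-simplices (7): bdf, bdg, bdh, beh, bfh, dfh, dgi
  3-simplices (1): bdfh

so the chain groups are C_0 ≅ Z^9, C_1 ≅ Z^16, C_2 ≅ Z^7, C_3 ≅ Z^1.

Boundary ∂_1: C_1 → C_0 is given by ∂[p,q] = [q] − [p]. For instance
  ∂bg = g − b.
The resulting 9×16 matrix has rank 8, and its Smith normal form has invariant factors (1,1,1,1,1,1,1,1).

Boundary ∂_2: C_2 → C_1 acts by ∂[p,q,r] = [q,r] − [p,r] + [p,q]. For instance
  ∂bdf = df − bf + bd,
  ∂dfh = fh − dh + df.
This gives a 16×7 integer matrix of rank 6; reducing to Smith normal form yields diagonal entries (1,1,1,1,1,1).

Boundary ∂_3: C_3 → C_2 sends each 3-simplex σ to the alternating sum Σ_i (−1)^i (σ with its i-th vertex removed). For instance
  ∂bdfh = dfh − bfh + bdh − bdf.
The 7×1 boundary matrix has rank 1 and Smith normal form diag(1).

Computing H_k = (kernel of ∂_k) / (image of ∂_{k+1}):

  H_0: rank C_0 − rank ∂_1 = 9 − 8 = 1, and the invariant factors of ∂_1 are all 1, so H_0 = Z.
  H_1: rank ker ∂_1 − rank ∂_2 = (16 − 8) − 6 = 2, and the invariant factors of ∂_2 are all 1, so H_1 = Z^2.
  H_2: rank ker ∂_2 − rank ∂_3 = (7 − 6) − 1 = 0, and the invariant factors of ∂_3 are all 1, so H_2 = 0.
  H_3: rank ker ∂_3 − rank ∂_4 = (1 − 1) − 0 = 0, and there is no ∂_4, so H_3 = 0.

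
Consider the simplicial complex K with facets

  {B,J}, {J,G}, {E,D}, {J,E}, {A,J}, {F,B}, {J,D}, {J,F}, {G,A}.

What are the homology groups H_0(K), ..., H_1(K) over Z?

H_0 ≅ Z,  H_1 ≅ Z^3.

K has 7 vertices, 9 edges.
rank ∂_0 = 0, rank ∂_1 = 6 ⇒ b_0 = 7 − 0 − 6 = 1; all invariant factors of ∂_1 are 1 so no torsion. So H_0 ≅ Z.
rank ∂_1 = 6, rank ∂_2 = 0 ⇒ b_1 = 9 − 6 − 0 = 3. So H_1 ≅ Z^3.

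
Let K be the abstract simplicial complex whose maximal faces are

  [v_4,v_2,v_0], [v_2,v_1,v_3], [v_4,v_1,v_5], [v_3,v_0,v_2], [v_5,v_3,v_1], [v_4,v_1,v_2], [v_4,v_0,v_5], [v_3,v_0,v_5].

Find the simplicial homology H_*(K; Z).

H_0 ≅ Z,  H_1 = 0,  H_2 ≅ Z.

We work with the vertex ordering v_0 < v_1 < v_2 < v_3 < v_4 < v_5. The simplices of K, each written with vertices in increasing order, are:

  0-simplices (6): [v_0], [v_1], [v_2], [v_3], [v_4], [v_5]
  1-simplices (12): [v_0,v_2], [v_0,v_3], [v_0,v_4], [v_0,v_5], [v_1,v_2], [v_1,v_3], [v_1,v_4], [v_1,v_5], [v_2,v_3], [v_2,v_4], [v_3,v_5], [v_4,v_5]
  2-simplices (8): [v_0,v_2,v_3], [v_0,v_2,v_4], [v_0,v_3,v_5], [v_0,v_4,v_5], [v_1,v_2,v_3], [v_1,v_2,v_4], [v_1,v_3,v_5], [v_1,v_4,v_5]

giving chain groups C_0 ≅ Z^6, C_1 ≅ Z^12, C_2 ≅ Z^8.

∂_1: C_1 → C_0 maps an edge to its endpoints' difference, ∂[p,q] = q − p.
The resulting 6×12 matrix has rank 5, and its Smith normal form has invariant factors (1,1,1,1,1).

Boundary ∂_2: C_2 → C_1 sends each 2-simplex [p,q,r] to [q,r] − [p,r] + [p,q]. For instance
  ∂[v_1,v_2,v_4] = [v_2,v_4] − [v_1,v_4] + [v_1,v_2],
  ∂[v_1,v_3,v_5] = [v_3,v_5] − [v_1,v_5] + [v_1,v_3].
The 12×8 boundary matrix has rank 7 and Smith normal form diag(1,1,1,1,1,1,1).

From H_k ≅ ker(∂_k) / im(∂_{k+1}) we obtain:

  H_0: rank C_0 − rank ∂_1 = 6 − 5 = 1, and the invariant factors of ∂_1 are all 1, so H_0 ≅ Z.
  H_1: rank ker ∂_1 − rank ∂_2 = (12 − 5) − 7 = 0, and the invariant factors of ∂_2 are all 1, so H_1 ≅ 0.
  H_2: rank ker ∂_2 − rank ∂_3 = (8 − 7) − 0 = 1, and there is no ∂_3, so H_2 ≅ Z.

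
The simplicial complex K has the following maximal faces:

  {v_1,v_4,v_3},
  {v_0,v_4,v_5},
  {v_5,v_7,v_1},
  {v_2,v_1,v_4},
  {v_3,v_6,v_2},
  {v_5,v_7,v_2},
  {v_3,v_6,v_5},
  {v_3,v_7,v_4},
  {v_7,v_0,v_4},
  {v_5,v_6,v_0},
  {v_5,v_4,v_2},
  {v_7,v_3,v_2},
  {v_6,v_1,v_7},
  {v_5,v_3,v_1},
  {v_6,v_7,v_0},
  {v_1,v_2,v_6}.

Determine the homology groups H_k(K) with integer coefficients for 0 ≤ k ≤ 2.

H_0 ≅ Z,  H_1 ≅ Z^2,  H_2 ≅ Z.

K has 8 vertices, 24 edges, 16 triangles.
rank ∂_0 = 0, rank ∂_1 = 7 ⇒ b_0 = 8 − 0 − 7 = 1; all invariant factors of ∂_1 are 1 so no torsion. So H_0 ≅ Z.
rank ∂_1 = 7, rank ∂_2 = 15 ⇒ b_1 = 24 − 7 − 15 = 2; all invariant factors of ∂_2 are 1 so no torsion. So H_1 ≅ Z^2.
rank ∂_2 = 15, rank ∂_3 = 0 ⇒ b_2 = 16 − 15 − 0 = 1. So H_2 ≅ Z.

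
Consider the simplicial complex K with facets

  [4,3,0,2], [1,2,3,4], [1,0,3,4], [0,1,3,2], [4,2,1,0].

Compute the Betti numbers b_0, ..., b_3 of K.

b_0 = 1, b_1 = 0, b_2 = 0, b_3 = 1.

K has 5 vertices, 10 edges, 10 triangles, 5 3-simplices.
rank ∂_0 = 0, rank ∂_1 = 4 ⇒ b_0 = 5 − 0 − 4 = 1; all invariant factors of ∂_1 are 1 so no torsion. So H_0 = Z.
rank ∂_1 = 4, rank ∂_2 = 6 ⇒ b_1 = 10 − 4 − 6 = 0; all invariant factors of ∂_2 are 1 so no torsion. So H_1 = 0.
rank ∂_2 = 6, rank ∂_3 = 4 ⇒ b_2 = 10 − 6 − 4 = 0; all invariant factors of ∂_3 are 1 so no torsion. So H_2 = 0.
rank ∂_3 = 4, rank ∂_4 = 0 ⇒ b_3 = 5 − 4 − 0 = 1. So H_3 = Z.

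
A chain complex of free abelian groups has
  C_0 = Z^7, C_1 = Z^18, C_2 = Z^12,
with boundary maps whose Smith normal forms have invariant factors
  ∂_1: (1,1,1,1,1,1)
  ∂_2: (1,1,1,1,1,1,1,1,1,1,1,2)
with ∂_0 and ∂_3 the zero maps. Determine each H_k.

H_0: b_0 = 7 − 0 − 6 = 1; torsion from ∂_1 factors > 1: none. So H_0 ≅ Z.
H_1: b_1 = 18 − 6 − 12 = 0; torsion from ∂_2 factors > 1: [2]. So H_1 ≅ Z/2Z.
H_2: b_2 = 12 − 12 − 0 = 0; torsion from ∂_3 factors > 1: none. So H_2 ≅ 0.

H_0 ≅ Z,  H_1 ≅ Z/2Z,  H_2 = 0.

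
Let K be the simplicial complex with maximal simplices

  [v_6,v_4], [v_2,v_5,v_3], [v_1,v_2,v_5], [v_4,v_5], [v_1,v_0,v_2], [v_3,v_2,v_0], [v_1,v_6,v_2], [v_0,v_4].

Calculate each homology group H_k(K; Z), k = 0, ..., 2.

Order the vertices as v_0 < v_1 < v_2 < v_3 < v_4 < v_5 < v_6. Listing each simplex with vertices in this order, K has dimension 2 with simplices:

  0-simplices (7): [v_0], [v_1], [v_2], [v_3], [v_4], [v_5], [v_6]
  1-simplices (13): [v_0,v_1], [v_0,v_2], [v_0,v_3], [v_0,v_4], [v_1,v_2], [v_1,v_5], [v_1,v_6], [v_2,v_3], [v_2,v_5], [v_2,v_6], [v_3,v_5], [v_4,v_5], [v_4,v_6]
  2-simplices (5): [v_0,v_1,v_2], [v_0,v_2,v_3], [v_1,v_2,v_5], [v_1,v_2,v_6], [v_2,v_3,v_5]

Hence C_0 ≅ Z^7, C_1 ≅ Z^13, C_2 ≅ Z^5.

∂_1: C_1 → C_0 sends each edge [p,q] (with p < q) to q − p. For instance
  ∂[v_2,v_3] = [v_3] − [v_2].
This gives a 7×13 integer matrix of rank 6; reducing to Smith normal form yields diagonal entries (1,1,1,1,1,1).

∂_2: C_2 → C_1 acts by ∂[p,q,r] = [q,r] − [p,r] + [p,q]. For instance
  ∂[v_0,v_2,v_3] = [v_2,v_3] − [v_0,v_3] + [v_0,v_2],
  ∂[v_1,v_2,v_6] = [v_2,v_6] − [v_1,v_6] + [v_1,v_2].
The 13×5 boundary matrix has rank 5 and Smith normal form diag(1,1,1,1,1).

Now H_k = ker ∂_k / im ∂_{k+1}, so:

  H_0: rank C_0 − rank ∂_1 = 7 − 6 = 1, and the invariant factors of ∂_1 are all 1, so H_0 ≅ Z.
  H_1: rank ker ∂_1 − rank ∂_2 = (13 − 6) − 5 = 2, and the invariant factors of ∂_2 are all 1, so H_1 ≅ Z^2.
  H_2: rank ker ∂_2 − rank ∂_3 = (5 − 5) − 0 = 0, and there is no ∂_3, so H_2 ≅ 0.

As a check, the Euler characteristic is 7 − 13 + 5 = -1, which agrees with 1 − 2 + 0 = -1.

H_0 = Z,  H_1 = Z^2,  H_2 = 0.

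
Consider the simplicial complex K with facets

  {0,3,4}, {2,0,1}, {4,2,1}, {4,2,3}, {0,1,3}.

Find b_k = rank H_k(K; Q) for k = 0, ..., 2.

Fix the vertex order 0 < 1 < 2 < 3 < 4 and write every simplex with vertices in increasing order. Then dim K = 2 and the simplices of K are:

  0-simplices (5): [0], [1], [2], [3], [4]
  1-simplices (10): [0,1], [0,2], [0,3], [0,4], [1,2], [1,3], [1,4], [2,3], [2,4], [3,4]
  2-simplices (5): [0,1,2], [0,1,3], [0,3,4], [1,2,4], [2,3,4]

Hence C_0 ≅ Z^5, C_1 ≅ Z^10, C_2 ≅ Z^5.

The boundary map ∂_1: C_1 → C_0 is given by ∂[p,q] = [q] − [p]. For instance
  ∂[0,3] = [3] − [0].
The resulting 5×10 matrix has rank 4, and its Smith normal form has invariant factors (1,1,1,1).

∂_2: C_2 → C_1 maps a triangle to the signed sum of its edges. For instance
  ∂[1,2,4] = [2,4] − [1,4] + [1,2],
  ∂[2,3,4] = [3,4] − [2,4] + [2,3].
As a 10×5 matrix over Z this has rank 5, with invariant factors (1,1,1,1,1).

Computing H_k = (kernel of ∂_k) / (image of ∂_{k+1}):

  H_0: rank C_0 − rank ∂_1 = 5 − 4 = 1, and the invariant factors of ∂_1 are all 1, so H_0 = Z.
  H_1: rank ker ∂_1 − rank ∂_2 = (10 − 4) − 5 = 1, and the invariant factors of ∂_2 are all 1, so H_1 = Z.
  H_2: rank ker ∂_2 − rank ∂_3 = (5 − 5) − 0 = 0, and there is no ∂_3, so H_2 = 0.

As a check, the Euler characteristic is 5 − 10 + 5 = 0, which agrees with 1 − 1 + 0 = 0.

Hence the Betti numbers are b_0 = 1, b_1 = 1, b_2 = 0.

b_0 = 1, b_1 = 1, b_2 = 0.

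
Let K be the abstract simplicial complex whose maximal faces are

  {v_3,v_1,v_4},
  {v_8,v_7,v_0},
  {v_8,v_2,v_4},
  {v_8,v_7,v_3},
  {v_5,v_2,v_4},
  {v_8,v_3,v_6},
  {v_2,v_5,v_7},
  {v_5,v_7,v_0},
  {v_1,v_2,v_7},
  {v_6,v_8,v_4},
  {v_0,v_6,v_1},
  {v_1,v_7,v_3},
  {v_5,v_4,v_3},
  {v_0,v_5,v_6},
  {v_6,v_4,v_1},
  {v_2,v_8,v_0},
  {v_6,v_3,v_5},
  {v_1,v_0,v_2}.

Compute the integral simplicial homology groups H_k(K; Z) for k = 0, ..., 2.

H_0 = Z,  H_1 = Z × Z/2,  H_2 = 0.

We work with the vertex ordering v_0 < v_1 < v_2 < v_3 < v_4 < v_5 < v_6 < v_7 < v_8. The simplices of K, each written with vertices in increasing order, are:

  0-simplices (9): [v_0], [v_1], [v_2], [v_3], [v_4], [v_5], [v_6], [v_7], [v_8]
  1-simplices (27): (27 of them)
  2-simplices (18): (18 of them)

giving chain groups C_0 ≅ Z^9, C_1 ≅ Z^27, C_2 ≅ Z^18.

The boundary map ∂_1: C_1 → C_0 sends each edge [p,q] (with p < q) to q − p.
The 9×27 boundary matrix has rank 8 and Smith normal form diag(1,1,1,1,1,1,1,1).

The boundary map ∂_2: C_2 → C_1 acts by ∂[p,q,r] = [q,r] − [p,r] + [p,q]. For instance
  ∂[v_3,v_6,v_8] = [v_6,v_8] − [v_3,v_8] + [v_3,v_6],
  ∂[v_1,v_3,v_7] = [v_3,v_7] − [v_1,v_7] + [v_1,v_3].
The 27×18 boundary matrix has rank 18 and Smith normal form diag(1,1,1,1,1,1,1,1,1,1,1,1,1,1,1,1,1,2).

Now H_k = ker ∂_k / im ∂_{k+1}, so:

  H_0: rank C_0 − rank ∂_1 = 9 − 8 = 1, and the invariant factors of ∂_1 are all 1, so H_0 ≅ Z.
  H_1: rank ker ∂_1 − rank ∂_2 = (27 − 8) − 18 = 1, and ∂_2 has invariant factor 2 > 1, so H_1 ≅ Z × Z/2.
  H_2: rank ker ∂_2 − rank ∂_3 = (18 − 18) − 0 = 0, and there is no ∂_3, so H_2 ≅ 0.

As a check, the Euler characteristic is 9 − 27 + 18 = 0, which agrees with 1 − 1 + 0 = 0.
(K is a triangulation of the Klein bottle.)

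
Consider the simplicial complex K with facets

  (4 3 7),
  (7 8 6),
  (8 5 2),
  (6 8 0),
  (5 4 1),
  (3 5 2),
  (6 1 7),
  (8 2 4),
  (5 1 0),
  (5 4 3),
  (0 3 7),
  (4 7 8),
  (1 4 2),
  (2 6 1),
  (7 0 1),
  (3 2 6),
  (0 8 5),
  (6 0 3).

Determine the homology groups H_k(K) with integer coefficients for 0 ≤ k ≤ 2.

We work with the vertex ordering 0 < 1 < 2 < 3 < 4 < 5 < 6 < 7 < 8. The simplices of K, each written with vertices in increasing order, are:

  0-simplices (9): [0], [1], [2], [3], [4], [5], [6], [7], [8]
  1-simplices (27): (27 of them)
  2-simplices (18): [0,1,5], [0,1,7], [0,3,6], [0,3,7], [0,5,8], [0,6,8], [1,2,4], [1,2,6], [1,4,5], [1,6,7], [2,3,5], [2,3,6], [2,4,8], [2,5,8], [3,4,5], [3,4,7], [4,7,8], [6,7,8]

Hence C_0 ≅ Z^9, C_1 ≅ Z^27, C_2 ≅ Z^18.

Boundary ∂_1: C_1 → C_0 maps an edge to its endpoints' difference, ∂[p,q] = q − p.
The 9×27 boundary matrix has rank 8 and Smith normal form diag(1,1,1,1,1,1,1,1).

∂_2: C_2 → C_1 acts by ∂[p,q,r] = [q,r] − [p,r] + [p,q]. For instance
  ∂[0,3,6] = [3,6] − [0,6] + [0,3],
  ∂[3,4,5] = [4,5] − [3,5] + [3,4].
As a 27×18 matrix over Z this has rank 18, with invariant factors (1,1,1,1,1,1,1,1,1,1,1,1,1,1,1,1,1,2).

Computing H_k = (kernel of ∂_k) / (image of ∂_{k+1}):

  H_0: rank C_0 − rank ∂_1 = 9 − 8 = 1, and the invariant factors of ∂_1 are all 1, so H_0 = Z.
  H_1: rank ker ∂_1 − rank ∂_2 = (27 − 8) − 18 = 1, and ∂_2 has invariant factor 2 > 1, so H_1 = Z ⊕ Z/2Z.
  H_2: rank ker ∂_2 − rank ∂_3 = (18 − 18) − 0 = 0, and there is no ∂_3, so H_2 = 0.

As a check, the Euler characteristic is 9 − 27 + 18 = 0, which agrees with 1 − 1 + 0 = 0.

H_0 ≅ Z,  H_1 ≅ Z ⊕ Z/2Z,  H_2 = 0.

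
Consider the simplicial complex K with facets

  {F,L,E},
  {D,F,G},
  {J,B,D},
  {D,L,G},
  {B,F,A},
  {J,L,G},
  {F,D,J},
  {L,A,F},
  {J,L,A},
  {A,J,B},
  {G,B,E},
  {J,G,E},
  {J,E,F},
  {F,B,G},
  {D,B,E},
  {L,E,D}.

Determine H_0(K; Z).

Take the total order A < B < D < E < F < G < J < L on the vertex set. Then K (dimension 2) consists of the simplices:

  0-simplices (8): A, B, D, E, F, G, J, L
  1-simplices (24): AB, AF, AJ, AL, BD, BE, BF, BG, BJ, DE, DF, DG, DJ, DL, EF, EG, EJ, EL, FG, FJ, FL, GJ, GL, JL
  2-simplices (16): ABF, ABJ, AFL, AJL, BDE, BDJ, BEG, BFG, DEL, DFG, DFJ, DGL, EFJ, EFL, EGJ, GJL

so the chain groups are C_0 ≅ Z^8, C_1 ≅ Z^24, C_2 ≅ Z^16.

The boundary map ∂_1: C_1 → C_0 sends each edge [p,q] (with p < q) to q − p. For instance
  ∂BE = E − B.
As a 8×24 matrix over Z this has rank 7, with invariant factors (1,1,1,1,1,1,1).

Boundary ∂_2: C_2 → C_1 sends each 2-simplex [p,q,r] to [q,r] − [p,r] + [p,q]. For instance
  ∂ABF = BF − AF + AB,
  ∂BEG = EG − BG + BE.
The resulting 24×16 matrix has rank 15, and its Smith normal form has invariant factors (1,1,1,1,1,1,1,1,1,1,1,1,1,1,1).

Computing H_k = (kernel of ∂_k) / (image of ∂_{k+1}):

  H_0: rank C_0 − rank ∂_1 = 8 − 7 = 1, and the invariant factors of ∂_1 are all 1, so H_0 = Z.

(K is a triangulation of the torus T^2.)

H_0 = Z.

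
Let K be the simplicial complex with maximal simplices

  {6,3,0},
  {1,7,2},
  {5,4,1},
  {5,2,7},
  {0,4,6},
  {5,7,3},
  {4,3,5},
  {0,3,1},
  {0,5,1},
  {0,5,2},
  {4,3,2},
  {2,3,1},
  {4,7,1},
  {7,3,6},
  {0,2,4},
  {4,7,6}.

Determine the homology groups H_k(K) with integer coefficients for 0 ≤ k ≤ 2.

H_0 = Z,  H_1 = Z^2,  H_2 = Z.

Take the total order 0 < 1 < 2 < 3 < 4 < 5 < 6 < 7 on the vertex set. Then K (dimension 2) consists of the simplices:

  0-simplices (8): [0], [1], [2], [3], [4], [5], [6], [7]
  1-simplices (24): (24 of them)
  2-simplices (16): [0,1,3], [0,1,5], [0,2,4], [0,2,5], [0,3,6], [0,4,6], [1,2,3], [1,2,7], [1,4,5], [1,4,7], [2,3,4], [2,5,7], [3,4,5], [3,5,7], [3,6,7], [4,6,7]

giving chain groups C_0 ≅ Z^8, C_1 ≅ Z^24, C_2 ≅ Z^16.

∂_1: C_1 → C_0 is given by ∂[p,q] = [q] − [p]. For instance
  ∂[0,6] = [6] − [0].
The resulting 8×24 matrix has rank 7, and its Smith normal form has invariant factors (1,1,1,1,1,1,1).

The boundary map ∂_2: C_2 → C_1 sends each 2-simplex [p,q,r] to [q,r] − [p,r] + [p,q]. For instance
  ∂[3,5,7] = [5,7] − [3,7] + [3,5],
  ∂[0,4,6] = [4,6] − [0,6] + [0,4].
The resulting 24×16 matrix has rank 15, and its Smith normal form has invariant factors (1,1,1,1,1,1,1,1,1,1,1,1,1,1,1).

Computing H_k = (kernel of ∂_k) / (image of ∂_{k+1}):

  H_0: rank C_0 − rank ∂_1 = 8 − 7 = 1, and the invariant factors of ∂_1 are all 1, so H_0 = Z.
  H_1: rank ker ∂_1 − rank ∂_2 = (24 − 7) − 15 = 2, and the invariant factors of ∂_2 are all 1, so H_1 = Z^2.
  H_2: rank ker ∂_2 − rank ∂_3 = (16 − 15) − 0 = 1, and there is no ∂_3, so H_2 = Z.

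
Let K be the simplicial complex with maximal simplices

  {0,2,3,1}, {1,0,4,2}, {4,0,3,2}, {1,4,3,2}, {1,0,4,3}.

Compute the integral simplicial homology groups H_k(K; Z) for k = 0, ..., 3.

H_0 = Z,  H_1 = 0,  H_2 = 0,  H_3 = Z.

Take the total order 0 < 1 < 2 < 3 < 4 on the vertex set. Then K (dimension 3) consists of the simplices:

  0-simplices (5): [0], [1], [2], [3], [4]
  1-simplices (10): [0,1], [0,2], [0,3], [0,4], [1,2], [1,3], [1,4], [2,3], [2,4], [3,4]
  2-simplices (10): [0,1,2], [0,1,3], [0,1,4], [0,2,3], [0,2,4], [0,3,4], [1,2,3], [1,2,4], [1,3,4], [2,3,4]
  3-simplices (5): [0,1,2,3], [0,1,2,4], [0,1,3,4], [0,2,3,4], [1,2,3,4]

Hence C_0 ≅ Z^5, C_1 ≅ Z^10, C_2 ≅ Z^10, C_3 ≅ Z^5.

The boundary map ∂_1: C_1 → C_0 maps an edge to its endpoints' difference, ∂[p,q] = q − p.
As a 5×10 matrix over Z this has rank 4, with invariant factors (1,1,1,1).

Boundary ∂_2: C_2 → C_1 acts by ∂[p,q,r] = [q,r] − [p,r] + [p,q]. For instance
  ∂[1,2,3] = [2,3] − [1,3] + [1,2],
  ∂[0,2,3] = [2,3] − [0,3] + [0,2].
The 10×10 boundary matrix has rank 6 and Smith normal form diag(1,1,1,1,1,1).

The boundary map ∂_3: C_3 → C_2 sends each 3-simplex σ to the alternating sum Σ_i (−1)^i (σ with its i-th vertex removed). For instance
  ∂[0,2,3,4] = [2,3,4] − [0,3,4] + [0,2,4] − [0,2,3],
  ∂[0,1,2,4] = [1,2,4] − [0,2,4] + [0,1,4] − [0,1,2].
This gives a 10×5 integer matrix of rank 4; reducing to Smith normal form yields diagonal entries (1,1,1,1).

Computing H_k = (kernel of ∂_k) / (image of ∂_{k+1}):

  H_0: rank C_0 − rank ∂_1 = 5 − 4 = 1, and the invariant factors of ∂_1 are all 1, so H_0 ≅ Z.
  H_1: rank ker ∂_1 − rank ∂_2 = (10 − 4) − 6 = 0, and the invariant factors of ∂_2 are all 1, so H_1 ≅ 0.
  H_2: rank ker ∂_2 − rank ∂_3 = (10 − 6) − 4 = 0, and the invariant factors of ∂_3 are all 1, so H_2 ≅ 0.
  H_3: rank ker ∂_3 − rank ∂_4 = (5 − 4) − 0 = 1, and there is no ∂_4, so H_3 ≅ Z.

(K is a triangulation of the 3-sphere S^3.)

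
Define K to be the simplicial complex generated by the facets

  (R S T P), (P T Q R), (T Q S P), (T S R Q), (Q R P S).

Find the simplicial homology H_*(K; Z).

H_0 = Z,  H_1 = 0,  H_2 = 0,  H_3 = Z.

We work with the vertex ordering P < Q < R < S < T. The simplices of K, each written with vertices in increasing order, are:

  0-simplices (5): P, Q, R, S, T
  1-simplices (10): PQ, PR, PS, PT, QR, QS, QT, RS, RT, ST
  2-simplices (10): PQR, PQS, PQT, PRS, PRT, PST, QRS, QRT, QST, RST
  3-simplices (5): PQRS, PQRT, PQST, PRST, QRST

Hence C_0 ≅ Z^5, C_1 ≅ Z^10, C_2 ≅ Z^10, C_3 ≅ Z^5.

The boundary map ∂_1: C_1 → C_0 is given by ∂[p,q] = [q] − [p].
The 5×10 boundary matrix has rank 4 and Smith normal form diag(1,1,1,1).

Boundary ∂_2: C_2 → C_1 acts by ∂[p,q,r] = [q,r] − [p,r] + [p,q]. For instance
  ∂PRS = RS − PS + PR,
  ∂QST = ST − QT + QS.
The 10×10 boundary matrix has rank 6 and Smith normal form diag(1,1,1,1,1,1).

Boundary ∂_3: C_3 → C_2 sends each 3-simplex σ to the alternating sum Σ_i (−1)^i (σ with its i-th vertex removed). For instance
  ∂PRST = RST − PST + PRT − PRS,
  ∂PQST = QST − PST + PQT − PQS.
As a 10×5 matrix over Z this has rank 4, with invariant factors (1,1,1,1).

From H_k ≅ ker(∂_k) / im(∂_{k+1}) we obtain:

  H_0: rank C_0 − rank ∂_1 = 5 − 4 = 1, and the invariant factors of ∂_1 are all 1, so H_0 ≅ Z.
  H_1: rank ker ∂_1 − rank ∂_2 = (10 − 4) − 6 = 0, and the invariant factors of ∂_2 are all 1, so H_1 ≅ 0.
  H_2: rank ker ∂_2 − rank ∂_3 = (10 − 6) − 4 = 0, and the invariant factors of ∂_3 are all 1, so H_2 ≅ 0.
  H_3: rank ker ∂_3 − rank ∂_4 = (5 − 4) − 0 = 1, and there is no ∂_4, so H_3 ≅ Z.

As a check, the Euler characteristic is 5 − 10 + 10 − 5 = 0, which agrees with 1 − 0 + 0 − 1 = 0.
(K is a triangulation of the 3-sphere S^3.)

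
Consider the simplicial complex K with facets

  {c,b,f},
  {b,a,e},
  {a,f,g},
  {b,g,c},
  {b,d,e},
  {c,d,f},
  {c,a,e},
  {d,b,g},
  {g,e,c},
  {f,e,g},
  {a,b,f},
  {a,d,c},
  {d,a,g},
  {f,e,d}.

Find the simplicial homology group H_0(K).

Take the total order a < b < c < d < e < f < g on the vertex set. Then K (dimension 2) consists of the simplices:

  0-simplices (7): a, b, c, d, e, f, g
  1-simplices (21): ab, ac, ad, ae, af, ag, bc, bd, be, bf, bg, cd, ce, cf, cg, de, df, dg, ef, eg, fg
  2-simplices (14): abe, abf, acd, ace, adg, afg, bcf, bcg, bde, bdg, cdf, ceg, def, efg

Hence C_0 ≅ Z^7, C_1 ≅ Z^21, C_2 ≅ Z^14.

∂_1: C_1 → C_0 sends each edge [p,q] (with p < q) to q − p. For instance
  ∂ag = g − a.
This gives a 7×21 integer matrix of rank 6; reducing to Smith normal form yields diagonal entries (1,1,1,1,1,1).

The boundary map ∂_2: C_2 → C_1 acts by ∂[p,q,r] = [q,r] − [p,r] + [p,q]. For instance
  ∂adg = dg − ag + ad,
  ∂abf = bf − af + ab.
This gives a 21×14 integer matrix of rank 13; reducing to Smith normal form yields diagonal entries (1,1,1,1,1,1,1,1,1,1,1,1,1).

Computing H_k = (kernel of ∂_k) / (image of ∂_{k+1}):

  H_0: rank C_0 − rank ∂_1 = 7 − 6 = 1, and the invariant factors of ∂_1 are all 1, so H_0 ≅ Z.

H_0 = Z.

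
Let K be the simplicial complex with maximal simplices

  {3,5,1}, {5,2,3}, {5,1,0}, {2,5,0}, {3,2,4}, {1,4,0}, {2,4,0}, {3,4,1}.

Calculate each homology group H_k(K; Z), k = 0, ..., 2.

H_0 ≅ Z,  H_1 = 0,  H_2 ≅ Z.

Take the total order 0 < 1 < 2 < 3 < 4 < 5 on the vertex set. Then K (dimension 2) consists of the simplices:

  0-simplices (6): [0], [1], [2], [3], [4], [5]
  1-simplices (12): [0,1], [0,2], [0,4], [0,5], [1,3], [1,4], [1,5], [2,3], [2,4], [2,5], [3,4], [3,5]
  2-simplices (8): [0,1,4], [0,1,5], [0,2,4], [0,2,5], [1,3,4], [1,3,5], [2,3,4], [2,3,5]

so the chain groups are C_0 ≅ Z^6, C_1 ≅ Z^12, C_2 ≅ Z^8.

∂_1: C_1 → C_0 maps an edge to its endpoints' difference, ∂[p,q] = q − p. For instance
  ∂[3,4] = [4] − [3].
The 6×12 boundary matrix has rank 5 and Smith normal form diag(1,1,1,1,1).

∂_2: C_2 → C_1 acts by ∂[p,q,r] = [q,r] − [p,r] + [p,q]. For instance
  ∂[0,2,5] = [2,5] − [0,5] + [0,2],
  ∂[2,3,4] = [3,4] − [2,4] + [2,3].
As a 12×8 matrix over Z this has rank 7, with invariant factors (1,1,1,1,1,1,1).

From H_k ≅ ker(∂_k) / im(∂_{k+1}) we obtain:

  H_0: rank C_0 − rank ∂_1 = 6 − 5 = 1, and the invariant factors of ∂_1 are all 1, so H_0 = Z.
  H_1: rank ker ∂_1 − rank ∂_2 = (12 − 5) − 7 = 0, and the invariant factors of ∂_2 are all 1, so H_1 = 0.
  H_2: rank ker ∂_2 − rank ∂_3 = (8 − 7) − 0 = 1, and there is no ∂_3, so H_2 = Z.

(K is a triangulation of the 2-sphere S^2.)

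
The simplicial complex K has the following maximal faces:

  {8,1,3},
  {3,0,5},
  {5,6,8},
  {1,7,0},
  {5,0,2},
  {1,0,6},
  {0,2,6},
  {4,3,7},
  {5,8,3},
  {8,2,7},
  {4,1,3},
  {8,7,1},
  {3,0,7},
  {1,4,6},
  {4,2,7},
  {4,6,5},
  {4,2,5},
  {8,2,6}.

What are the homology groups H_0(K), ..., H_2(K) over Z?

Fix the vertex order 0 < 1 < 2 < 3 < 4 < 5 < 6 < 7 < 8 and write every simplex with vertices in increasing order. Then dim K = 2 and the simplices of K are:

  0-simplices (9): [0], [1], [2], [3], [4], [5], [6], [7], [8]
  1-simplices (27): (27 of them)
  2-simplices (18): [0,1,6], [0,1,7], [0,2,5], [0,2,6], [0,3,5], [0,3,7], [1,3,4], [1,3,8], [1,4,6], [1,7,8], [2,4,5], [2,4,7], [2,6,8], [2,7,8], [3,4,7], [3,5,8], [4,5,6], [5,6,8]

so the chain groups are C_0 ≅ Z^9, C_1 ≅ Z^27, C_2 ≅ Z^18.

The boundary map ∂_1: C_1 → C_0 maps an edge to its endpoints' difference, ∂[p,q] = q − p.
The resulting 9×27 matrix has rank 8, and its Smith normal form has invariant factors (1,1,1,1,1,1,1,1).

Boundary ∂_2: C_2 → C_1 maps a triangle to the signed sum of its edges. For instance
  ∂[2,4,7] = [4,7] − [2,7] + [2,4],
  ∂[5,6,8] = [6,8] − [5,8] + [5,6].
This gives a 27×18 integer matrix of rank 18; reducing to Smith normal form yields diagonal entries (1,1,1,1,1,1,1,1,1,1,1,1,1,1,1,1,1,2).

Computing H_k = (kernel of ∂_k) / (image of ∂_{k+1}):

  H_0: rank C_0 − rank ∂_1 = 9 − 8 = 1, and the invariant factors of ∂_1 are all 1, so H_0 ≅ Z.
  H_1: rank ker ∂_1 − rank ∂_2 = (27 − 8) − 18 = 1, and ∂_2 has invariant factor 2 > 1, so H_1 ≅ Z × Z/2.
  H_2: rank ker ∂_2 − rank ∂_3 = (18 − 18) − 0 = 0, and there is no ∂_3, so H_2 ≅ 0.

(K is a triangulation of the Klein bottle.)

H_0 = Z,  H_1 = Z × Z/2,  H_2 = 0.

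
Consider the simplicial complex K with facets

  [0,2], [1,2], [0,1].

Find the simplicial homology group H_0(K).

H_0 = Z.

Take the total order 0 < 1 < 2 on the vertex set. Then K (dimension 1) consists of the simplices:

  0-simplices (3): [0], [1], [2]
  1-simplices (3): [0,1], [0,2], [1,2]

so the chain groups are C_0 ≅ Z^3, C_1 ≅ Z^3.

The boundary map ∂_1: C_1 → C_0 is given by ∂[p,q] = [q] − [p]. For instance
  ∂[1,2] = [2] − [1].
The 3×3 boundary matrix has rank 2 and Smith normal form diag(1,1).

Reading off H_k = ker ∂_k / im ∂_{k+1}:

  H_0: rank C_0 − rank ∂_1 = 3 − 2 = 1, and the invariant factors of ∂_1 are all 1, so H_0 = Z.

(K is a triangulation of the circle S^1.)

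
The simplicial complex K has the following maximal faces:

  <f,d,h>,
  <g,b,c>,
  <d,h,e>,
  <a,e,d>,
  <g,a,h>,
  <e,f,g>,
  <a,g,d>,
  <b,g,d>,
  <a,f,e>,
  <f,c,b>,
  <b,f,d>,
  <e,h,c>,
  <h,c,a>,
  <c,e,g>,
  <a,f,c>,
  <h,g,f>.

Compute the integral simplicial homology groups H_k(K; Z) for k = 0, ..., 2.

Order the vertices as a < b < c < d < e < f < g < h. Listing each simplex with vertices in this order, K has dimension 2 with simplices:

  0-simplices (8): a, b, c, d, e, f, g, h
  1-simplices (24): ac, ad, ae, af, ag, ah, bc, bd, bf, bg, ce, cf, cg, ch, de, df, dg, dh, ef, eg, eh, fg, fh, gh
  2-simplices (16): acf, ach, ade, adg, aef, agh, bcf, bcg, bdf, bdg, ceg, ceh, deh, dfh, efg, fgh

Hence C_0 ≅ Z^8, C_1 ≅ Z^24, C_2 ≅ Z^16.

Boundary ∂_1: C_1 → C_0 maps an edge to its endpoints' difference, ∂[p,q] = q − p. For instance
  ∂bd = d − b.
The resulting 8×24 matrix has rank 7, and its Smith normal form has invariant factors (1,1,1,1,1,1,1).

∂_2: C_2 → C_1 acts by ∂[p,q,r] = [q,r] − [p,r] + [p,q]. For instance
  ∂bcf = cf − bf + bc,
  ∂bcg = cg − bg + bc.
As a 24×16 matrix over Z this has rank 15, with invariant factors (1,1,1,1,1,1,1,1,1,1,1,1,1,1,1).

Now H_k = ker ∂_k / im ∂_{k+1}, so:

  H_0: rank C_0 − rank ∂_1 = 8 − 7 = 1, and the invariant factors of ∂_1 are all 1, so H_0 = Z.
  H_1: rank ker ∂_1 − rank ∂_2 = (24 − 7) − 15 = 2, and the invariant factors of ∂_2 are all 1, so H_1 = Z^2.
  H_2: rank ker ∂_2 − rank ∂_3 = (16 − 15) − 0 = 1, and there is no ∂_3, so H_2 = Z.

H_0 = Z,  H_1 = Z^2,  H_2 = Z.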